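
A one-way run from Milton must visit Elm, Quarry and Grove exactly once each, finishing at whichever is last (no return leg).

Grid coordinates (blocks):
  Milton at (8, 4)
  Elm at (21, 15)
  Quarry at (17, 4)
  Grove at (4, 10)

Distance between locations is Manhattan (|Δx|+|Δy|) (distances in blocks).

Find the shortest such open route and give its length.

Minimum one-way distance = 44 blocks.

There are 3! = 6 possible orderings.
Milton → Elm → Quarry → Grove: 24+15+19 = 58
Milton → Elm → Grove → Quarry: 24+22+19 = 65
Milton → Quarry → Elm → Grove: 9+15+22 = 46
Milton → Quarry → Grove → Elm: 9+19+22 = 50
Milton → Grove → Elm → Quarry: 10+22+15 = 47
Milton → Grove → Quarry → Elm: 10+19+15 = 44
The minimum is 44.
One shortest path: Milton → Grove → Quarry → Elm.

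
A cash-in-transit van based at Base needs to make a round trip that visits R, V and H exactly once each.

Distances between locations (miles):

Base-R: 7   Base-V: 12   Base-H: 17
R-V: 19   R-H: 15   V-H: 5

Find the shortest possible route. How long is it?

Shortest round trip = 39 miles.

There are 3 distinct closed tours to check (reversals are equivalent).
Base → R → V → H → Base: 7+19+5+17 = 48
Base → R → H → V → Base: 7+15+5+12 = 39
Base → V → R → H → Base: 12+19+15+17 = 63
The minimum is 39.
One optimal route: Base → R → H → V → Base (or its reverse).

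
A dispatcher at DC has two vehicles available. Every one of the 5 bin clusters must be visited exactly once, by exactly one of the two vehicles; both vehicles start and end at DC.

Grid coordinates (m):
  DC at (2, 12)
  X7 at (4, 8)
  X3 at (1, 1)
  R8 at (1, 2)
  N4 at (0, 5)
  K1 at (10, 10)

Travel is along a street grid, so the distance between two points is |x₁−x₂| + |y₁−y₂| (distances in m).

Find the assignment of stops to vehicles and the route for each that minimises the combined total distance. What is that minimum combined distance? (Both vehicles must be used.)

There are 2^4 − 1 = 15 ways to divide the 5 stops into two non-empty groups. For each, the best each vehicle can do is its own shortest tour through its group:
  {X7} + {X3, R8, N4, K1}: 12 + 42 = 54
  {X3} + {X7, R8, N4, K1}: 24 + 40 = 64
  {X7, X3} + {R8, N4, K1}: 28 + 40 = 68
  {R8} + {X7, X3, N4, K1}: 22 + 42 = 64
  {X7, R8} + {X3, N4, K1}: 26 + 42 = 68
  {X3, R8} + {X7, N4, K1}: 24 + 34 = 58
  … (15 splits in total)
  {X3, R8, N4} + {X7, K1}: 26 + 24 = 50  ← best
Best: vehicle 1 DC → X3 → R8 → N4 → DC = 26; vehicle 2 DC → X7 → K1 → DC = 24; combined 50.

50 m — the smallest possible combined total.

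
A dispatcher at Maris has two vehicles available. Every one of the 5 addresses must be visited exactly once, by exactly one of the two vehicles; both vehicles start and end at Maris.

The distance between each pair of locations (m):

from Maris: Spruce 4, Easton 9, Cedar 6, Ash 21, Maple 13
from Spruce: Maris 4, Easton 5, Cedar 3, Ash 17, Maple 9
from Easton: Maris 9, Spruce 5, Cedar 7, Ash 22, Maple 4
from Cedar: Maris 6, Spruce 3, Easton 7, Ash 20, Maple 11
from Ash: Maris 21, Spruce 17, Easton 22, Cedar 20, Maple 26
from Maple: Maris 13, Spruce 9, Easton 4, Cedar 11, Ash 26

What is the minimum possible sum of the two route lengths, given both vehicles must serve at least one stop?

72 m — the smallest possible combined total.

Try each way of splitting the stops between the two vehicles (each non-empty) and, for each split, find the best tour for each vehicle:
  {Spruce} + {Easton, Cedar, Ash, Maple}: 8 + 64 = 72
  {Easton} + {Spruce, Cedar, Ash, Maple}: 18 + 64 = 82
  {Spruce, Easton} + {Cedar, Ash, Maple}: 18 + 64 = 82
  {Cedar} + {Spruce, Easton, Ash, Maple}: 12 + 60 = 72
  {Spruce, Cedar} + {Easton, Ash, Maple}: 13 + 60 = 73
  {Easton, Cedar} + {Spruce, Ash, Maple}: 22 + 60 = 82
  … (15 splits in total)
Best: vehicle 1 Maris → Spruce → Maris = 8; vehicle 2 Maris → Cedar → Easton → Maple → Ash → Maris = 64; combined 72.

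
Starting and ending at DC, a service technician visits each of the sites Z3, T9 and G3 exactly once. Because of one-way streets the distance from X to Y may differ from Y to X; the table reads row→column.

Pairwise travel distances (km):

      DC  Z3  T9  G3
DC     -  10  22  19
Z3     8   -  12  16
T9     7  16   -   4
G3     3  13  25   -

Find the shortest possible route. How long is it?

Minimum total distance: 29 km.

DC→Z3→T9→G3→DC: 10+12+4+3 = 29
DC→Z3→G3→T9→DC: 10+16+25+7 = 58
DC→T9→Z3→G3→DC: 22+16+16+3 = 57
DC→T9→G3→Z3→DC: 22+4+13+8 = 47
DC→G3→Z3→T9→DC: 19+13+12+7 = 51
DC→G3→T9→Z3→DC: 19+25+16+8 = 68
The minimum is 29.
One optimal route: DC → Z3 → T9 → G3 → DC.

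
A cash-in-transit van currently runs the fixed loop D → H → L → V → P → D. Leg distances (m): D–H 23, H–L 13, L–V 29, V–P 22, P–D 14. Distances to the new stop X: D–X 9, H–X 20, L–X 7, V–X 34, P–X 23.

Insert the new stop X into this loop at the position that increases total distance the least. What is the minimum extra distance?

Insertion cost between consecutive stops i–j is d(i,X) + d(X,j) − d(i,j):
  between D and H: 9 + 20 − 23 = 6
  between H and L: 20 + 7 − 13 = 14
  between L and V: 7 + 34 − 29 = 12
  between V and P: 34 + 23 − 22 = 35
  between P and D: 23 + 9 − 14 = 18
Cheapest insertion is between D and H, adding 6.
New total = 101 + 6 = 107.

Adding 6 m by placing X on the D–H leg.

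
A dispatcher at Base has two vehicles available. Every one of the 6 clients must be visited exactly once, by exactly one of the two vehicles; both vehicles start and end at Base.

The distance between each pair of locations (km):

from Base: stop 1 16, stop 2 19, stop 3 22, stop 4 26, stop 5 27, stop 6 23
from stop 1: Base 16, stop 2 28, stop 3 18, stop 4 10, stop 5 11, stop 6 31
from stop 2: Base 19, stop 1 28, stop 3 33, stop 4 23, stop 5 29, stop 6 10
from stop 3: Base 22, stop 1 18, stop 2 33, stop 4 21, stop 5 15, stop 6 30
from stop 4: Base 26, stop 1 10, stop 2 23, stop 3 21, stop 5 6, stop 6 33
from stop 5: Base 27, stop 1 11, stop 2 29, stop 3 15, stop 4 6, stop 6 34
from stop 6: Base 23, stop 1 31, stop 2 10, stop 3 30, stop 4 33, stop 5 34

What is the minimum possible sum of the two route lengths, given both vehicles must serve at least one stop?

Try each way of splitting the stops between the two vehicles (each non-empty) and, for each split, find the best tour for each vehicle:
  {stop 1} + {stop 2, stop 3, stop 4, stop 5, stop 6}: 32 + 99 = 131
  {stop 2} + {stop 1, stop 3, stop 4, stop 5, stop 6}: 38 + 100 = 138
  {stop 1, stop 2} + {stop 3, stop 4, stop 5, stop 6}: 63 + 99 = 162
  {stop 3} + {stop 1, stop 2, stop 4, stop 5, stop 6}: 44 + 89 = 133
  {stop 1, stop 3} + {stop 2, stop 4, stop 5, stop 6}: 56 + 89 = 145
  {stop 2, stop 3} + {stop 1, stop 4, stop 5, stop 6}: 74 + 89 = 163
  … (31 splits in total)
  {stop 1, stop 3, stop 4, stop 5} + {stop 2, stop 6}: 69 + 52 = 121  ← best
Best: vehicle 1 Base → stop 1 → stop 4 → stop 5 → stop 3 → Base = 69; vehicle 2 Base → stop 2 → stop 6 → Base = 52; combined 121.

121 km — the smallest possible combined total.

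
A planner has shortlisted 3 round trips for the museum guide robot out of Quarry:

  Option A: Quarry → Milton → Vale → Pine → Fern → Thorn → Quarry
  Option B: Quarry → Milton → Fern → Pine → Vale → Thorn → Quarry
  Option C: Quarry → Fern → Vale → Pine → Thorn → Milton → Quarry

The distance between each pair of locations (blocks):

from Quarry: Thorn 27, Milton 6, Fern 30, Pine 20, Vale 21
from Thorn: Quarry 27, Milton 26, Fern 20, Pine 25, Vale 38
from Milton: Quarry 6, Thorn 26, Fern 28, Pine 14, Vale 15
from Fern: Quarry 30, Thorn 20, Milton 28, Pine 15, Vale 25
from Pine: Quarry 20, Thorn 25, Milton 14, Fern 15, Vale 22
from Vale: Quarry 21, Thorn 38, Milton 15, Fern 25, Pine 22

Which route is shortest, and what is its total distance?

Option A: 6 + 15 + 22 + 15 + 20 + 27 = 105
Option B: 6 + 28 + 15 + 22 + 38 + 27 = 136
Option C: 30 + 25 + 22 + 25 + 26 + 6 = 134

Shortest is Option A, total 105 blocks.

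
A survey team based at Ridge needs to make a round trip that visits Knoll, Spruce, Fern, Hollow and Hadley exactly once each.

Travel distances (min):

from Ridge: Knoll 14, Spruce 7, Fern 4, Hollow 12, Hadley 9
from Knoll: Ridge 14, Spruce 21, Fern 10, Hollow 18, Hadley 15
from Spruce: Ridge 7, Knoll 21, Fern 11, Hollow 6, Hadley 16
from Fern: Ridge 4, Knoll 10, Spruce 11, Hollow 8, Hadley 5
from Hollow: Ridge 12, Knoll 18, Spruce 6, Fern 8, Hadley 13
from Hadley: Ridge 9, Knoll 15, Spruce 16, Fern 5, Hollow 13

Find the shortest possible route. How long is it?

Minimum total distance: 55 min.

With 5 stops there are 5!/2 = 60 distinct round trips (a route and its reverse cost the same).
Ridge → Knoll → Spruce → Fern → Hollow → Hadley → Ridge: 14+21+11+8+13+9 = 76
Ridge → Knoll → Spruce → Fern → Hadley → Hollow → Ridge: 14+21+11+5+13+12 = 76
Ridge → Knoll → Spruce → Hollow → Fern → Hadley → Ridge: 14+21+6+8+5+9 = 63
Ridge → Knoll → Spruce → Hollow → Hadley → Fern → Ridge: 14+21+6+13+5+4 = 63
Ridge → Knoll → Spruce → Hadley → Fern → Hollow → Ridge: 14+21+16+5+8+12 = 76
Ridge → Knoll → Spruce → Hadley → Hollow → Fern → Ridge: 14+21+16+13+8+4 = 76
Ridge → Knoll → Fern → Spruce → Hollow → Hadley → Ridge: 14+10+11+6+13+9 = 63
Ridge → Knoll → Fern → Spruce → Hadley → Hollow → Ridge: 14+10+11+16+13+12 = 76
Ridge → Knoll → Fern → Hollow → Spruce → Hadley → Ridge: 14+10+8+6+16+9 = 63
Ridge → Knoll → Fern → Hollow → Hadley → Spruce → Ridge: 14+10+8+13+16+7 = 68
Ridge → Knoll → Fern → Hadley → Spruce → Hollow → Ridge: 14+10+5+16+6+12 = 63
Ridge → Knoll → Fern → Hadley → Hollow → Spruce → Ridge: 14+10+5+13+6+7 = 55
Ridge → Knoll → Hollow → Spruce → Fern → Hadley → Ridge: 14+18+6+11+5+9 = 63
Ridge → Knoll → Hollow → Spruce → Hadley → Fern → Ridge: 14+18+6+16+5+4 = 63
… (46 more)
The minimum is 55.
One optimal route: Ridge → Knoll → Fern → Hadley → Hollow → Spruce → Ridge (or its reverse).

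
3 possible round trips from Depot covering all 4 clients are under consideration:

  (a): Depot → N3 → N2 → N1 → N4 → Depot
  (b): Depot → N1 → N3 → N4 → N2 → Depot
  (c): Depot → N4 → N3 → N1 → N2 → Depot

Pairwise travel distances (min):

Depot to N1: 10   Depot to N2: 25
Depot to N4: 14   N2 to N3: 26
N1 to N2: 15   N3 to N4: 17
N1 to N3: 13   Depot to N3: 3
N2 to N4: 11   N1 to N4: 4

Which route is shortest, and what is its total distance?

Shortest is (a), total 62 min.

(a): 3 + 26 + 15 + 4 + 14 = 62
(b): 10 + 13 + 17 + 11 + 25 = 76
(c): 14 + 17 + 13 + 15 + 25 = 84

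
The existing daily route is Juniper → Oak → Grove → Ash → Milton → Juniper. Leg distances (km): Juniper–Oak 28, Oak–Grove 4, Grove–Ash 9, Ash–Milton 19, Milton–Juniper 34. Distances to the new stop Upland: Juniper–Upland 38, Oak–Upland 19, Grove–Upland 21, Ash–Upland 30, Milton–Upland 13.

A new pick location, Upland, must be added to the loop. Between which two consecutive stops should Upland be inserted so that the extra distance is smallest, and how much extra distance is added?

Insertion cost between consecutive stops i–j is d(i,Upland) + d(Upland,j) − d(i,j):
  between Juniper and Oak: 38 + 19 − 28 = 29
  between Oak and Grove: 19 + 21 − 4 = 36
  between Grove and Ash: 21 + 30 − 9 = 42
  between Ash and Milton: 30 + 13 − 19 = 24
  between Milton and Juniper: 13 + 38 − 34 = 17
Cheapest insertion is between Milton and Juniper, adding 17.
New total = 94 + 17 = 111.

Adding 17 km by placing Upland on the Milton–Juniper leg.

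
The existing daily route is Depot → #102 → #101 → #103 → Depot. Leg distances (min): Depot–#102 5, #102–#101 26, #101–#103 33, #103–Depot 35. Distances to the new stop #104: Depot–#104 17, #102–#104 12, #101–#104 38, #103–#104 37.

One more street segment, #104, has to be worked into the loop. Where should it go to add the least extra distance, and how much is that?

Insertion cost between consecutive stops i–j is d(i,#104) + d(#104,j) − d(i,j):
  between Depot and #102: 17 + 12 − 5 = 24
  between #102 and #101: 12 + 38 − 26 = 24
  between #101 and #103: 38 + 37 − 33 = 42
  between #103 and Depot: 37 + 17 − 35 = 19
Cheapest insertion is between #103 and Depot, adding 19.
New total = 99 + 19 = 118.

+19 min — insert #104 between #103 and Depot.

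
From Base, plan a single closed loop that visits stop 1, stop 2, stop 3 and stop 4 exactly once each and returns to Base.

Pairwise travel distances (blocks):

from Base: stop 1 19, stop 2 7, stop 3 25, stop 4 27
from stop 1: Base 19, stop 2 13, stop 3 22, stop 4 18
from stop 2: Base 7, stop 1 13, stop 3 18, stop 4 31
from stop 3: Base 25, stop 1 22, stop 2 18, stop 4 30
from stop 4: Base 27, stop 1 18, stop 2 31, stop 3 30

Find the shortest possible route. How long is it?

With 4 stops there are 4!/2 = 12 distinct round trips (a route and its reverse cost the same).
Base → stop 1 → stop 2 → stop 3 → stop 4 → Base: 19+13+18+30+27 = 107
Base → stop 1 → stop 2 → stop 4 → stop 3 → Base: 19+13+31+30+25 = 118
Base → stop 1 → stop 3 → stop 2 → stop 4 → Base: 19+22+18+31+27 = 117
Base → stop 1 → stop 3 → stop 4 → stop 2 → Base: 19+22+30+31+7 = 109
Base → stop 1 → stop 4 → stop 2 → stop 3 → Base: 19+18+31+18+25 = 111
Base → stop 1 → stop 4 → stop 3 → stop 2 → Base: 19+18+30+18+7 = 92
Base → stop 2 → stop 1 → stop 3 → stop 4 → Base: 7+13+22+30+27 = 99
Base → stop 2 → stop 1 → stop 4 → stop 3 → Base: 7+13+18+30+25 = 93
Base → stop 2 → stop 3 → stop 1 → stop 4 → Base: 7+18+22+18+27 = 92
Base → stop 2 → stop 4 → stop 1 → stop 3 → Base: 7+31+18+22+25 = 103
Base → stop 3 → stop 1 → stop 2 → stop 4 → Base: 25+22+13+31+27 = 118
Base → stop 3 → stop 2 → stop 1 → stop 4 → Base: 25+18+13+18+27 = 101
The minimum is 92.
One optimal route: Base → stop 1 → stop 4 → stop 3 → stop 2 → Base (or its reverse).

Minimum total distance: 92 blocks.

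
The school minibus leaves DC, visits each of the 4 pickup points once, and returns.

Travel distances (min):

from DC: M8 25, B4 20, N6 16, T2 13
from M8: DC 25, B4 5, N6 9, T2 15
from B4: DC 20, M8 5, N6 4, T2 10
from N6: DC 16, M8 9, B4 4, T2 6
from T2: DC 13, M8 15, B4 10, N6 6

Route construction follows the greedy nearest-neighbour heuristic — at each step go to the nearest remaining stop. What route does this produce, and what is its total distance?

Nearest-neighbour total = 53 min; route DC → T2 → N6 → B4 → M8 → DC.

At DC the remaining stops are T2 13, N6 16, B4 20, M8 25; go to T2.
At T2 the remaining stops are N6 6, B4 10, M8 15; go to N6.
At N6 the remaining stops are B4 4, M8 9; go to B4.
At B4 the remaining stops are M8 5; go to M8.
Return M8→DC: 25.
Total = 13 + 6 + 4 + 5 + 25 = 53.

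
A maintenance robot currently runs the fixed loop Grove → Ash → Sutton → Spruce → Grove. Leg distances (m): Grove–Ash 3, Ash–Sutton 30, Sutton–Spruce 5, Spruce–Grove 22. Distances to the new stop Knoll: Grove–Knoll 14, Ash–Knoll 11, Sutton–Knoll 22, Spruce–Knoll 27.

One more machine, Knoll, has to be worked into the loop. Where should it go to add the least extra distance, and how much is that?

Insertion cost between consecutive stops i–j is d(i,Knoll) + d(Knoll,j) − d(i,j):
  between Grove and Ash: 14 + 11 − 3 = 22
  between Ash and Sutton: 11 + 22 − 30 = 3
  between Sutton and Spruce: 22 + 27 − 5 = 44
  between Spruce and Grove: 27 + 14 − 22 = 19
Cheapest insertion is between Ash and Sutton, adding 3.
New total = 60 + 3 = 63.

Minimum extra distance: 3 m, inserting Knoll between Ash and Sutton.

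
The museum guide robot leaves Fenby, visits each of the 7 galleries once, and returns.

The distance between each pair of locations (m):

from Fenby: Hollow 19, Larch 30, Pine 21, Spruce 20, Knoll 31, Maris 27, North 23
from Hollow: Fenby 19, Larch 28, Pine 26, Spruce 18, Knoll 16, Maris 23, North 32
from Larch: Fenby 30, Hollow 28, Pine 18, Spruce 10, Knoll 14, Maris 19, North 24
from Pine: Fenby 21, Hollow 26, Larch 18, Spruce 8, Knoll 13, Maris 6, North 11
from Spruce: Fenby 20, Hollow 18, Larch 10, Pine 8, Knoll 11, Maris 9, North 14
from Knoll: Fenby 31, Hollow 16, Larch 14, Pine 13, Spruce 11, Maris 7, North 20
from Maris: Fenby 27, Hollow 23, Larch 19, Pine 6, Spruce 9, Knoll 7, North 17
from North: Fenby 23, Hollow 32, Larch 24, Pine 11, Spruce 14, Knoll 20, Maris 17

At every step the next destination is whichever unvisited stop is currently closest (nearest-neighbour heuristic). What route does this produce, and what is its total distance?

Total distance 113 m via the nearest-neighbour route Fenby → Hollow → Knoll → Maris → Pine → Spruce → Larch → North → Fenby.

From Fenby: distances to unvisited — Hollow=19, Spruce=20, Pine=21, North=23, Maris=27, Larch=30, Knoll=31. Nearest is Hollow (19).
From Hollow: distances to unvisited — Knoll=16, Spruce=18, Maris=23, Pine=26, Larch=28, North=32. Nearest is Knoll (16).
From Knoll: distances to unvisited — Maris=7, Spruce=11, Pine=13, Larch=14, North=20. Nearest is Maris (7).
From Maris: distances to unvisited — Pine=6, Spruce=9, North=17, Larch=19. Nearest is Pine (6).
From Pine: distances to unvisited — Spruce=8, North=11, Larch=18. Nearest is Spruce (8).
From Spruce: distances to unvisited — Larch=10, North=14. Nearest is Larch (10).
From Larch: distances to unvisited — North=24. Nearest is North (24).
Return North→Fenby: 23.
Total = 19 + 16 + 7 + 6 + 8 + 10 + 24 + 23 = 113.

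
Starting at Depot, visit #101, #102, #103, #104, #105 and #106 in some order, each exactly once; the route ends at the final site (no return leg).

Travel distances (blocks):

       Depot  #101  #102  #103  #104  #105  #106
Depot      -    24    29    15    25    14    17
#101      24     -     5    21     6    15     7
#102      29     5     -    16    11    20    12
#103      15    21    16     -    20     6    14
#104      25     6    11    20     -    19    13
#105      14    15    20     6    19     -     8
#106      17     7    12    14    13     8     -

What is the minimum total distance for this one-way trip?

There are 6! = 720 possible orderings.
Depot → #101 → #102 → #103 → #104 → #105 → #106: 24+5+16+20+19+8 = 92
Depot → #101 → #102 → #103 → #104 → #106 → #105: 24+5+16+20+13+8 = 86
Depot → #101 → #102 → #103 → #105 → #104 → #106: 24+5+16+6+19+13 = 83
Depot → #101 → #102 → #103 → #105 → #106 → #104: 24+5+16+6+8+13 = 72
Depot → #101 → #102 → #103 → #106 → #104 → #105: 24+5+16+14+13+19 = 91
Depot → #101 → #102 → #103 → #106 → #105 → #104: 24+5+16+14+8+19 = 86
Depot → #101 → #102 → #104 → #103 → #105 → #106: 24+5+11+20+6+8 = 74
Depot → #101 → #102 → #104 → #103 → #106 → #105: 24+5+11+20+14+8 = 82
… (712 more)
Depot → #103 → #105 → #106 → #101 → #102 → #104: 15+6+8+7+5+11 = 52  ← best
The minimum is 52.
One shortest path: Depot → #103 → #105 → #106 → #101 → #102 → #104.

52 blocks — the minimum one-way total.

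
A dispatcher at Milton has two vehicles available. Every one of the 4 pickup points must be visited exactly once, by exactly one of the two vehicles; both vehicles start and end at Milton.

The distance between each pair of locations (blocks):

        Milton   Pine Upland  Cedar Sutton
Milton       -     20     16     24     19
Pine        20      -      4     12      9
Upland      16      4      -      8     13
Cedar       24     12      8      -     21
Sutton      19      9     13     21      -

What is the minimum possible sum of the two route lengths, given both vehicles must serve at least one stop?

Minimum combined distance: 94 blocks.

Check every non-empty split of the stops between the two vehicles; for each half take its own optimal tour:
  {Pine} + {Upland, Cedar, Sutton}: 40 + 64 = 104
  {Upland} + {Pine, Cedar, Sutton}: 32 + 64 = 96
  {Pine, Upland} + {Cedar, Sutton}: 40 + 64 = 104
  {Cedar} + {Pine, Upland, Sutton}: 48 + 48 = 96
  {Pine, Cedar} + {Upland, Sutton}: 56 + 48 = 104
  {Upland, Cedar} + {Pine, Sutton}: 48 + 48 = 96
  … (7 splits in total)
  {Pine, Upland, Cedar} + {Sutton}: 56 + 38 = 94  ← best
Best: vehicle 1 Milton → Pine → Upland → Cedar → Milton = 56; vehicle 2 Milton → Sutton → Milton = 38; combined 94.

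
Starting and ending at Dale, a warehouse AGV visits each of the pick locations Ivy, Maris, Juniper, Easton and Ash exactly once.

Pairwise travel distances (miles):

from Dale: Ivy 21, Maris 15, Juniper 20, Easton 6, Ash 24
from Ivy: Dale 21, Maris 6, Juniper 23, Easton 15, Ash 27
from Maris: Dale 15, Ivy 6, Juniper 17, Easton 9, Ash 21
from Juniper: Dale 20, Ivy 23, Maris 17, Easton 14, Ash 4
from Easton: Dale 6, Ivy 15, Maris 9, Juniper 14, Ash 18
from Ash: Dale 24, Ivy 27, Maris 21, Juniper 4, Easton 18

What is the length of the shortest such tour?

Minimum total distance: 72 miles.

With 5 stops there are 5!/2 = 60 distinct round trips (a route and its reverse cost the same).
Dale-Ivy-Maris-Juniper-Easton-Ash-Dale: 21+6+17+14+18+24 = 100
Dale-Ivy-Maris-Juniper-Ash-Easton-Dale: 21+6+17+4+18+6 = 72
Dale-Ivy-Maris-Easton-Juniper-Ash-Dale: 21+6+9+14+4+24 = 78
Dale-Ivy-Maris-Easton-Ash-Juniper-Dale: 21+6+9+18+4+20 = 78
Dale-Ivy-Maris-Ash-Juniper-Easton-Dale: 21+6+21+4+14+6 = 72
Dale-Ivy-Maris-Ash-Easton-Juniper-Dale: 21+6+21+18+14+20 = 100
Dale-Ivy-Juniper-Maris-Easton-Ash-Dale: 21+23+17+9+18+24 = 112
Dale-Ivy-Juniper-Maris-Ash-Easton-Dale: 21+23+17+21+18+6 = 106
Dale-Ivy-Juniper-Easton-Maris-Ash-Dale: 21+23+14+9+21+24 = 112
Dale-Ivy-Juniper-Easton-Ash-Maris-Dale: 21+23+14+18+21+15 = 112
Dale-Ivy-Juniper-Ash-Maris-Easton-Dale: 21+23+4+21+9+6 = 84
Dale-Ivy-Juniper-Ash-Easton-Maris-Dale: 21+23+4+18+9+15 = 90
Dale-Ivy-Easton-Maris-Juniper-Ash-Dale: 21+15+9+17+4+24 = 90
Dale-Ivy-Easton-Maris-Ash-Juniper-Dale: 21+15+9+21+4+20 = 90
… (46 more)
The minimum is 72.
One optimal route: Dale → Ivy → Maris → Juniper → Ash → Easton → Dale (or its reverse).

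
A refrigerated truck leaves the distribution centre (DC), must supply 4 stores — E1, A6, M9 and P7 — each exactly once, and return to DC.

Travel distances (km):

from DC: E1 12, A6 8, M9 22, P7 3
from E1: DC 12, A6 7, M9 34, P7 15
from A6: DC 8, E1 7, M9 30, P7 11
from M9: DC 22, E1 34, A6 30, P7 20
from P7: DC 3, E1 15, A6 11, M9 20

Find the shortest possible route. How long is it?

Minimum total distance: 72 km.

There are 12 distinct closed tours to check (reversals are equivalent).
DC→E1→A6→M9→P7→DC: 12+7+30+20+3 = 72
DC→E1→A6→P7→M9→DC: 12+7+11+20+22 = 72
DC→E1→M9→A6→P7→DC: 12+34+30+11+3 = 90
DC→E1→M9→P7→A6→DC: 12+34+20+11+8 = 85
DC→E1→P7→A6→M9→DC: 12+15+11+30+22 = 90
DC→E1→P7→M9→A6→DC: 12+15+20+30+8 = 85
DC→A6→E1→M9→P7→DC: 8+7+34+20+3 = 72
DC→A6→E1→P7→M9→DC: 8+7+15+20+22 = 72
DC→A6→M9→E1→P7→DC: 8+30+34+15+3 = 90
DC→A6→P7→E1→M9→DC: 8+11+15+34+22 = 90
DC→M9→E1→A6→P7→DC: 22+34+7+11+3 = 77
DC→M9→A6→E1→P7→DC: 22+30+7+15+3 = 77
The minimum is 72.
One optimal route: DC → E1 → A6 → M9 → P7 → DC (or its reverse).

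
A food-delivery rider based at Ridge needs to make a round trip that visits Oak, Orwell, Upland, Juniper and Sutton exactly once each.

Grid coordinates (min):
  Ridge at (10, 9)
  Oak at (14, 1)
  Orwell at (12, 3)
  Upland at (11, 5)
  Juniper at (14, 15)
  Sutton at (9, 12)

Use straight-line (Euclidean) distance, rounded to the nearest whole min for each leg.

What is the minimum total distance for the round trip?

There are 60 distinct closed tours to check (reversals are equivalent).
Ridge - Oak - Orwell - Upland - Juniper - Sutton - Ridge: 9+3+2+10+6+3 = 33
Ridge - Oak - Orwell - Upland - Sutton - Juniper - Ridge: 9+3+2+7+6+7 = 34
Ridge - Oak - Orwell - Juniper - Upland - Sutton - Ridge: 9+3+12+10+7+3 = 44
Ridge - Oak - Orwell - Juniper - Sutton - Upland - Ridge: 9+3+12+6+7+4 = 41
Ridge - Oak - Orwell - Sutton - Upland - Juniper - Ridge: 9+3+9+7+10+7 = 45
Ridge - Oak - Orwell - Sutton - Juniper - Upland - Ridge: 9+3+9+6+10+4 = 41
Ridge - Oak - Upland - Orwell - Juniper - Sutton - Ridge: 9+5+2+12+6+3 = 37
Ridge - Oak - Upland - Orwell - Sutton - Juniper - Ridge: 9+5+2+9+6+7 = 38
Ridge - Oak - Upland - Juniper - Orwell - Sutton - Ridge: 9+5+10+12+9+3 = 48
Ridge - Oak - Upland - Juniper - Sutton - Orwell - Ridge: 9+5+10+6+9+6 = 45
Ridge - Oak - Upland - Sutton - Orwell - Juniper - Ridge: 9+5+7+9+12+7 = 49
Ridge - Oak - Upland - Sutton - Juniper - Orwell - Ridge: 9+5+7+6+12+6 = 45
Ridge - Oak - Juniper - Orwell - Upland - Sutton - Ridge: 9+14+12+2+7+3 = 47
Ridge - Oak - Juniper - Orwell - Sutton - Upland - Ridge: 9+14+12+9+7+4 = 55
… (46 more)
Ridge - Upland - Orwell - Oak - Juniper - Sutton - Ridge: 4+2+3+14+6+3 = 32  ← best
The minimum is 32.
One optimal route: Ridge → Upland → Orwell → Oak → Juniper → Sutton → Ridge (or its reverse).

Shortest round trip = 32 min.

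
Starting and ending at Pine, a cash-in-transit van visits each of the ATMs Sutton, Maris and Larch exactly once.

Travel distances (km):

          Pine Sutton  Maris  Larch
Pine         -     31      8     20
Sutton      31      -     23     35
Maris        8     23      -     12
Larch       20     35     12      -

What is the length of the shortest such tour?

Shortest round trip = 86 km.

There are 3 distinct closed tours to check (reversals are equivalent).
Pine-Sutton-Maris-Larch-Pine: 31+23+12+20 = 86
Pine-Sutton-Larch-Maris-Pine: 31+35+12+8 = 86
Pine-Maris-Sutton-Larch-Pine: 8+23+35+20 = 86
The minimum is 86.
One optimal route: Pine → Sutton → Maris → Larch → Pine (or its reverse).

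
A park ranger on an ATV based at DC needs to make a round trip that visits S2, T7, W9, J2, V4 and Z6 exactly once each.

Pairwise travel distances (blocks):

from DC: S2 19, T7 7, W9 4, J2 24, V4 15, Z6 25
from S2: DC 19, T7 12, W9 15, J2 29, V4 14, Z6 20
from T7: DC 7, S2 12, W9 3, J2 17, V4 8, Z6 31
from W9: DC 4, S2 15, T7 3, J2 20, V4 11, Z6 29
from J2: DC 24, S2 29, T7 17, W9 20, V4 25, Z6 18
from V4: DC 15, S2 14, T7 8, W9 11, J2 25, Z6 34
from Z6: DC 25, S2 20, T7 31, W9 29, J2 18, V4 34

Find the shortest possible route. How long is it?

Shortest round trip = 91 blocks.

There are 360 distinct closed tours to check (reversals are equivalent).
DC→S2→T7→W9→J2→V4→Z6→DC: 19+12+3+20+25+34+25 = 138
DC→S2→T7→W9→J2→Z6→V4→DC: 19+12+3+20+18+34+15 = 121
DC→S2→T7→W9→V4→J2→Z6→DC: 19+12+3+11+25+18+25 = 113
DC→S2→T7→W9→V4→Z6→J2→DC: 19+12+3+11+34+18+24 = 121
DC→S2→T7→W9→Z6→J2→V4→DC: 19+12+3+29+18+25+15 = 121
DC→S2→T7→W9→Z6→V4→J2→DC: 19+12+3+29+34+25+24 = 146
DC→S2→T7→J2→W9→V4→Z6→DC: 19+12+17+20+11+34+25 = 138
DC→S2→T7→J2→W9→Z6→V4→DC: 19+12+17+20+29+34+15 = 146
… (352 more)
DC→T7→J2→Z6→S2→V4→W9→DC: 7+17+18+20+14+11+4 = 91  ← best
The minimum is 91.
One optimal route: DC → T7 → J2 → Z6 → S2 → V4 → W9 → DC (or its reverse).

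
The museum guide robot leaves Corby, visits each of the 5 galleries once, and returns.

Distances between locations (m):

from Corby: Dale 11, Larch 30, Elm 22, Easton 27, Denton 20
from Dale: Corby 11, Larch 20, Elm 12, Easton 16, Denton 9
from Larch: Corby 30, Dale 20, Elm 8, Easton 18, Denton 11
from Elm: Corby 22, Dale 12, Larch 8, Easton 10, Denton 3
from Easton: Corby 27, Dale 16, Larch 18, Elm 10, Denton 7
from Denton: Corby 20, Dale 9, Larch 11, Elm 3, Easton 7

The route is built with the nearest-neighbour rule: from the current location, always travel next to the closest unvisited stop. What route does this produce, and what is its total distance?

76 m along Corby → Dale → Denton → Elm → Larch → Easton → Corby.

From Corby: distances to unvisited — Dale=11, Denton=20, Elm=22, Easton=27, Larch=30. Nearest is Dale (11).
From Dale: distances to unvisited — Denton=9, Elm=12, Easton=16, Larch=20. Nearest is Denton (9).
From Denton: distances to unvisited — Elm=3, Easton=7, Larch=11. Nearest is Elm (3).
From Elm: distances to unvisited — Larch=8, Easton=10. Nearest is Larch (8).
From Larch: distances to unvisited — Easton=18. Nearest is Easton (18).
Return Easton→Corby: 27.
Total = 11 + 9 + 3 + 8 + 18 + 27 = 76.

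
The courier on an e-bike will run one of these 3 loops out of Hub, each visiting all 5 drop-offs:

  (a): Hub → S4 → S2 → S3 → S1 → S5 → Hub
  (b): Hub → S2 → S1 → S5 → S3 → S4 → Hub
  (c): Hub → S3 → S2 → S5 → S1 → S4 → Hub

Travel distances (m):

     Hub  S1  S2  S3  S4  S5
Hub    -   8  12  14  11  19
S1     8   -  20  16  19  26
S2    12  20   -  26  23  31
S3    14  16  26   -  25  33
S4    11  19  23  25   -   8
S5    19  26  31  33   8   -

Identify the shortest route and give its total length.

(a): 11 + 23 + 26 + 16 + 26 + 19 = 121
(b): 12 + 20 + 26 + 33 + 25 + 11 = 127
(c): 14 + 26 + 31 + 26 + 19 + 11 = 127

121 m — (a) is the shortest.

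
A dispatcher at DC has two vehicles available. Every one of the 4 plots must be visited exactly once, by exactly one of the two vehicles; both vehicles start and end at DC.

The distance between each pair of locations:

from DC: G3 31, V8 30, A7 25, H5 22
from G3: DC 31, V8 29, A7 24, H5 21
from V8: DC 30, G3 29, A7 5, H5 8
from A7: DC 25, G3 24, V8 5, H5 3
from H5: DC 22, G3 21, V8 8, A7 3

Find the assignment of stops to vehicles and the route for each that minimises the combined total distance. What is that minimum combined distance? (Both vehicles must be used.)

Minimum combined distance: 122.

There are 2^3 − 1 = 7 ways to divide the 4 stops into two non-empty groups. For each, the best each vehicle can do is its own shortest tour through its group:
  {G3} + {V8, A7, H5}: 62 + 60 = 122
  {V8} + {G3, A7, H5}: 60 + 80 = 140
  {G3, V8} + {A7, H5}: 90 + 50 = 140
  {A7} + {G3, V8, H5}: 50 + 90 = 140
  {G3, A7} + {V8, H5}: 80 + 60 = 140
  {V8, A7} + {G3, H5}: 60 + 74 = 134
  … (7 splits in total)
Best: vehicle 1 DC → G3 → DC = 62; vehicle 2 DC → V8 → A7 → H5 → DC = 60; combined 122.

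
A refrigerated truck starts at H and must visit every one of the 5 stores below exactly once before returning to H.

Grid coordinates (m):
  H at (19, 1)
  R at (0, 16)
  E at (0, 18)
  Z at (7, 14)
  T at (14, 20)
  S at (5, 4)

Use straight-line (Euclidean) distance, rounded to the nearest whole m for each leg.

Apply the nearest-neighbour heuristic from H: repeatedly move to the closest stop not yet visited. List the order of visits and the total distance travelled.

At H the remaining stops are S 14, Z 18, T 20, R 24, E 25; go to S.
At S the remaining stops are Z 10, R 13, E 15, T 18; go to Z.
At Z the remaining stops are R 7, E 8, T 9; go to R.
At R the remaining stops are E 2, T 15; go to E.
At E the remaining stops are T 14; go to T.
Return T→H: 20.
Total = 14 + 10 + 7 + 2 + 14 + 20 = 67.

67 m along H → S → Z → R → E → T → H.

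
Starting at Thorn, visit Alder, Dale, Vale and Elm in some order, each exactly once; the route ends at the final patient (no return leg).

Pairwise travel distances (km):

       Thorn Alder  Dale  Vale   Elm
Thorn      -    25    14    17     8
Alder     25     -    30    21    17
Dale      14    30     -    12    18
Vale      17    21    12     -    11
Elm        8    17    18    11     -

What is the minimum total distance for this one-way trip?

Shortest open route: 54 km.

There are 4! = 24 possible orderings.
Thorn→Alder→Dale→Vale→Elm: 25+30+12+11 = 78
Thorn→Alder→Dale→Elm→Vale: 25+30+18+11 = 84
Thorn→Alder→Vale→Dale→Elm: 25+21+12+18 = 76
Thorn→Alder→Vale→Elm→Dale: 25+21+11+18 = 75
Thorn→Alder→Elm→Dale→Vale: 25+17+18+12 = 72
Thorn→Alder→Elm→Vale→Dale: 25+17+11+12 = 65
Thorn→Dale→Alder→Vale→Elm: 14+30+21+11 = 76
Thorn→Dale→Alder→Elm→Vale: 14+30+17+11 = 72
Thorn→Dale→Vale→Alder→Elm: 14+12+21+17 = 64
Thorn→Dale→Vale→Elm→Alder: 14+12+11+17 = 54
Thorn→Dale→Elm→Alder→Vale: 14+18+17+21 = 70
Thorn→Dale→Elm→Vale→Alder: 14+18+11+21 = 64
Thorn→Vale→Alder→Dale→Elm: 17+21+30+18 = 86
Thorn→Vale→Alder→Elm→Dale: 17+21+17+18 = 73
… (10 more)
The minimum is 54.
One shortest path: Thorn → Dale → Vale → Elm → Alder.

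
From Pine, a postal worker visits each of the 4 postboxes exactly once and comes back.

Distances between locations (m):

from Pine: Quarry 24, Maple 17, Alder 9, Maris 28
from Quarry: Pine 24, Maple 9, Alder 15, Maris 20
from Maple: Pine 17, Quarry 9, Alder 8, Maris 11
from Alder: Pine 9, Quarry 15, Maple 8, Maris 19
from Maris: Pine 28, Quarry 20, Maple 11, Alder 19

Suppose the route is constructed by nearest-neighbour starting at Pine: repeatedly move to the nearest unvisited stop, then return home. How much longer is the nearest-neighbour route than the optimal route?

Excess over optimum: 2 m.

Pine: Alder=9, Maple=17, Quarry=24, Maris=28 ⇒ Alder
Alder: Maple=8, Quarry=15, Maris=19 ⇒ Maple
Maple: Quarry=9, Maris=11 ⇒ Quarry
Quarry: Maris=20 ⇒ Maris
NN route Pine → Alder → Maple → Quarry → Maris → Pine costs 74.
Optimal: Pine → Quarry → Maple → Maris → Alder → Pine costs 72 (by enumerating all 12 distinct tours).
Excess = 74 − 72 = 2.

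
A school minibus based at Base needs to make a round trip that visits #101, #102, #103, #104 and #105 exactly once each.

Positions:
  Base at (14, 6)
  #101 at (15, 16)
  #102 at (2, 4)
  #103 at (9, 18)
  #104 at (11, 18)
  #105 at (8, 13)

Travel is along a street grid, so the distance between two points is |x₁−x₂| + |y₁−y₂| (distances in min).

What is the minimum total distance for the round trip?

Base - #101 - #102 - #103 - #104 - #105 - Base: 11+25+21+2+8+13 = 80
Base - #101 - #102 - #103 - #105 - #104 - Base: 11+25+21+6+8+15 = 86
Base - #101 - #102 - #104 - #103 - #105 - Base: 11+25+23+2+6+13 = 80
Base - #101 - #102 - #104 - #105 - #103 - Base: 11+25+23+8+6+17 = 90
Base - #101 - #102 - #105 - #103 - #104 - Base: 11+25+15+6+2+15 = 74
Base - #101 - #102 - #105 - #104 - #103 - Base: 11+25+15+8+2+17 = 78
Base - #101 - #103 - #102 - #104 - #105 - Base: 11+8+21+23+8+13 = 84
Base - #101 - #103 - #102 - #105 - #104 - Base: 11+8+21+15+8+15 = 78
Base - #101 - #103 - #104 - #102 - #105 - Base: 11+8+2+23+15+13 = 72
Base - #101 - #103 - #104 - #105 - #102 - Base: 11+8+2+8+15+14 = 58
Base - #101 - #103 - #105 - #102 - #104 - Base: 11+8+6+15+23+15 = 78
Base - #101 - #103 - #105 - #104 - #102 - Base: 11+8+6+8+23+14 = 70
Base - #101 - #104 - #102 - #103 - #105 - Base: 11+6+23+21+6+13 = 80
Base - #101 - #104 - #102 - #105 - #103 - Base: 11+6+23+15+6+17 = 78
… (46 more)
Base - #101 - #104 - #103 - #105 - #102 - Base: 11+6+2+6+15+14 = 54  ← best
The minimum is 54.
One optimal route: Base → #101 → #104 → #103 → #105 → #102 → Base (or its reverse).

54 min — the shortest possible round trip.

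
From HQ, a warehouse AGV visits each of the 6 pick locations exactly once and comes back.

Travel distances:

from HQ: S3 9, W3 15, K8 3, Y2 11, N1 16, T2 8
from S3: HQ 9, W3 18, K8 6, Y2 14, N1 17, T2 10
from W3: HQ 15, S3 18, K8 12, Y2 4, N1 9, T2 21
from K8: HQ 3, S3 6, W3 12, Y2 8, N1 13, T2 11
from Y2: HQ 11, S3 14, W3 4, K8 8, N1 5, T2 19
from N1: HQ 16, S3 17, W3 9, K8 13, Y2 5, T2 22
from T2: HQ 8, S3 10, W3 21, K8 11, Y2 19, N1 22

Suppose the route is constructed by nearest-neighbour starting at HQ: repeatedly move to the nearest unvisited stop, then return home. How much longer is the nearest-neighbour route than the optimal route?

From HQ: K8=3, T2=8, S3=9, Y2=11, W3=15, N1=16 → choose K8 (3).
From K8: S3=6, Y2=8, T2=11, W3=12, N1=13 → choose S3 (6).
From S3: T2=10, Y2=14, N1=17, W3=18 → choose T2 (10).
From T2: Y2=19, W3=21, N1=22 → choose Y2 (19).
From Y2: W3=4, N1=5 → choose W3 (4).
From W3: N1=9 → choose N1 (9).
NN route HQ → K8 → S3 → T2 → Y2 → W3 → N1 → HQ costs 67.
Optimal: HQ → K8 → W3 → Y2 → N1 → S3 → T2 → HQ costs 59 (by enumerating all 360 distinct tours).
Excess = 67 − 59 = 8.

The nearest-neighbour route is 8 longer than optimal.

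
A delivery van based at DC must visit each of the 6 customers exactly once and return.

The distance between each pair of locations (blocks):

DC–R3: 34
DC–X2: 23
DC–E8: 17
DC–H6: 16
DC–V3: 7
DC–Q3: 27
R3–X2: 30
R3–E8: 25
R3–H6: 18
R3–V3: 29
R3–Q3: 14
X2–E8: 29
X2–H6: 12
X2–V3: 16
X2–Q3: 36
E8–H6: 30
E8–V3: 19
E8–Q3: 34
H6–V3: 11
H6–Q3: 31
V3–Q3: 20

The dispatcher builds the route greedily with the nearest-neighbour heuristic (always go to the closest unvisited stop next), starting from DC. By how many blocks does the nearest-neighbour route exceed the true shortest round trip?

DC: V3=7, H6=16, E8=17, X2=23, Q3=27, R3=34 ⇒ V3
V3: H6=11, X2=16, E8=19, Q3=20, R3=29 ⇒ H6
H6: X2=12, R3=18, E8=30, Q3=31 ⇒ X2
X2: E8=29, R3=30, Q3=36 ⇒ E8
E8: R3=25, Q3=34 ⇒ R3
R3: Q3=14 ⇒ Q3
NN route DC → V3 → H6 → X2 → E8 → R3 → Q3 → DC costs 125.
Optimal: DC → E8 → X2 → H6 → R3 → Q3 → V3 → DC costs 117 (by enumerating all 360 distinct tours).
Excess = 125 − 117 = 8.

The nearest-neighbour route is 8 blocks longer than optimal.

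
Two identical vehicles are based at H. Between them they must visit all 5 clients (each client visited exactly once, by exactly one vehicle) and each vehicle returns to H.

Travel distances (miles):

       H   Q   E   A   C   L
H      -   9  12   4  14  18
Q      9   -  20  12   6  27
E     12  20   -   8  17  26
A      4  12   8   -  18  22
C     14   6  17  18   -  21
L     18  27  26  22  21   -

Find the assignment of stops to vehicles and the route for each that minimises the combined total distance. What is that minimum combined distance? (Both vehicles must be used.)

There are 2^4 − 1 = 15 ways to divide the 5 stops into two non-empty groups. For each, the best each vehicle can do is its own shortest tour through its group:
  {Q} + {E, A, C, L}: 18 + 68 = 86
  {E} + {Q, A, C, L}: 24 + 61 = 85
  {Q, E} + {A, C, L}: 41 + 61 = 102
  {A} + {Q, E, C, L}: 8 + 74 = 82
  {Q, A} + {E, C, L}: 25 + 68 = 93
  {E, A} + {Q, C, L}: 24 + 54 = 78
  … (15 splits in total)
Best: vehicle 1 H → E → A → H = 24; vehicle 2 H → Q → C → L → H = 54; combined 78.

78 miles — the smallest possible combined total.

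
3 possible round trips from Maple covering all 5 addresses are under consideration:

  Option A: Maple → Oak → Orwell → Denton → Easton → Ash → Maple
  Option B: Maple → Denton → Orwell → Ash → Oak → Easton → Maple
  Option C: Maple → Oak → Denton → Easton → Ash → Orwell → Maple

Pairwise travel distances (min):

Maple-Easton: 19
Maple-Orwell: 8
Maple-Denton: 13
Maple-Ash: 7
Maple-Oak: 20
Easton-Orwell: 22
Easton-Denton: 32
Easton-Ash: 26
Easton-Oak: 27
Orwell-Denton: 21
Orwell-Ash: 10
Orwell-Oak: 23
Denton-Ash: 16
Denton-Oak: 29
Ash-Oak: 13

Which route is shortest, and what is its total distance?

103 min — Option B is the shortest.

Option A: 20 + 23 + 21 + 32 + 26 + 7 = 129
Option B: 13 + 21 + 10 + 13 + 27 + 19 = 103
Option C: 20 + 29 + 32 + 26 + 10 + 8 = 125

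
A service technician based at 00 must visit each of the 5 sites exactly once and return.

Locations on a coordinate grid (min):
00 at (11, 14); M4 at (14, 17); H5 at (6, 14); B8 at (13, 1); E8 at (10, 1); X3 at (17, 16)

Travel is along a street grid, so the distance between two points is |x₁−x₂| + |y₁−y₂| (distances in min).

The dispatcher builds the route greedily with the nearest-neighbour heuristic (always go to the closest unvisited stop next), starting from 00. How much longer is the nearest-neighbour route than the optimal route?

From 00: H5=5, M4=6, X3=8, E8=14, B8=15 → choose H5 (5).
From H5: M4=11, X3=13, E8=17, B8=20 → choose M4 (11).
From M4: X3=4, B8=17, E8=20 → choose X3 (4).
From X3: B8=19, E8=22 → choose B8 (19).
From B8: E8=3 → choose E8 (3).
NN route 00 → H5 → M4 → X3 → B8 → E8 → 00 costs 56.
Optimal: 00 → M4 → X3 → B8 → E8 → H5 → 00 costs 54 (by enumerating all 60 distinct tours).
Excess = 56 − 54 = 2.

Excess over optimum: 2 min.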